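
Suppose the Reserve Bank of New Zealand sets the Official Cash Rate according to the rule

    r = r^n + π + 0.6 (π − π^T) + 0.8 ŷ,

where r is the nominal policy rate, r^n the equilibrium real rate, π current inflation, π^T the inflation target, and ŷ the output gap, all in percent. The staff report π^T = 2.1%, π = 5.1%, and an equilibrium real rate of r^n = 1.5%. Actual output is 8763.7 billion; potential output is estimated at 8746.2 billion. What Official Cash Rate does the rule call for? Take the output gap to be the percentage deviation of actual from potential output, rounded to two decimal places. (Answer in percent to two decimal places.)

Output gap = 100 × (8763.7 − 8746.2) / 8746.2 = 0.20%.
r = 1.50 + 5.10 + 0.6 × (5.10 − 2.10) + 0.8 × 0.20
   = 1.50 + 5.1 + 1.8 + 0.16 = 8.56

8.56%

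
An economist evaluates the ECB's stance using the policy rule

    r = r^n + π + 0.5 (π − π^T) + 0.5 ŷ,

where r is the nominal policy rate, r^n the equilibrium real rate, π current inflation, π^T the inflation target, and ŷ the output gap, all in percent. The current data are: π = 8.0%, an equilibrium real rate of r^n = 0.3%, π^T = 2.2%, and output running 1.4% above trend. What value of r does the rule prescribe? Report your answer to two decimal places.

Output 1.4% above potential → ŷ = 1.4.
r = 0.3 + 8.0 + 0.5 × (8.0 − 2.2) + 0.5 × 1.4
   = 0.3 + 8 + 2.9 + 0.7 = 11.90

11.90%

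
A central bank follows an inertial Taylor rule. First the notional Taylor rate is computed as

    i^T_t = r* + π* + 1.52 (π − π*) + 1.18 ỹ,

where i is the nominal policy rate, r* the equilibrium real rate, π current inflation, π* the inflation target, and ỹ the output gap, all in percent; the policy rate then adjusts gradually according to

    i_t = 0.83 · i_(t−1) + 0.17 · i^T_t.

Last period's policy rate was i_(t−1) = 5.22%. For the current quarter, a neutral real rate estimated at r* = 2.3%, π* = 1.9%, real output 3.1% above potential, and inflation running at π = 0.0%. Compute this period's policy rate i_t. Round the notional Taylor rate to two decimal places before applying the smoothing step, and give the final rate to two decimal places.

5.18%

Output 3.1% above potential → ỹ = 3.1.
i^T_t = 2.3 + 1.9 + 1.52 × (0.0 − 1.9) + 1.18 × 3.1
   = 2.3 + 1.9 − 2.888 + 3.658 = 4.97
i_t = 0.83 × 5.22 + 0.17 × 4.97 = 4.3326 + 0.8449 = 5.18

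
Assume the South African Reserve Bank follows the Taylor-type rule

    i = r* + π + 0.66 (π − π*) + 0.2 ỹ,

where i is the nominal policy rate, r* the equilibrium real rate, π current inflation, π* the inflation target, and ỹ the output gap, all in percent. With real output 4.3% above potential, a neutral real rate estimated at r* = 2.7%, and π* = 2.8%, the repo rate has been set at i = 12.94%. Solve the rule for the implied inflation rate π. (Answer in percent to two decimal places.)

6.76%

Output 4.3% above potential → ỹ = 4.3.
Collecting π: i = r* + (1 + 0.66) π − 0.66 π* + 0.2 ỹ
1.66 π = 12.94 − 2.7 + 0.66 × 2.8 − 0.2 × 4.3 = 11.228
π = 11.228 / 1.66 = 6.76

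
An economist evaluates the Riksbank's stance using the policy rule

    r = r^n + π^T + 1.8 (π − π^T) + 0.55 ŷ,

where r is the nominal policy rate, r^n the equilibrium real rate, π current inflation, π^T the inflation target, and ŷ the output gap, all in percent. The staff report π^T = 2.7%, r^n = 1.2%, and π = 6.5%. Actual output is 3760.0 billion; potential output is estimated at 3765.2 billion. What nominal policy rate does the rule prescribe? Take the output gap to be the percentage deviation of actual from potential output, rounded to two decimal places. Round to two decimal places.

Output gap = 100 × (3760.0 − 3765.2) / 3765.2 = -0.14%.
r = 1.20 + 2.70 + 1.8 × (6.50 − 2.70) + 0.55 × (-0.14)
   = 1.20 + 2.7 + 6.84 − 0.077 = 10.66

10.66%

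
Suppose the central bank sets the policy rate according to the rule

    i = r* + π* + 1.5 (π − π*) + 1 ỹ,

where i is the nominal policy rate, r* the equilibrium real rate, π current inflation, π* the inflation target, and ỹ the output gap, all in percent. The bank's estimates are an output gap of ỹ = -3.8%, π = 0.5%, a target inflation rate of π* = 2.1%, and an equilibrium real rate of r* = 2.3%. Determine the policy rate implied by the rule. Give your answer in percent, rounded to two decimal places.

i = 2.3 + 2.1 + 1.5 × (0.5 − 2.1) + 1 × (-3.8)
   = 2.3 + 2.1 − 2.4 − 3.8 = -1.80

-1.80%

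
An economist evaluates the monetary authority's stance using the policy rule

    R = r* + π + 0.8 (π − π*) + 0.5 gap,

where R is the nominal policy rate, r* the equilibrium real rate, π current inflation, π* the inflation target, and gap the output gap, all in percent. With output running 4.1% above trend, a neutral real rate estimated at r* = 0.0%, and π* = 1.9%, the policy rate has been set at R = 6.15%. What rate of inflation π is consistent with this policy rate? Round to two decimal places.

Output 4.1% above potential → gap = 4.1.
Collecting π: R = r* + (1 + 0.8) π − 0.8 π* + 0.5 gap
1.8 π = 6.15 − 0.0 + 0.8 × 1.9 − 0.5 × 4.1 = 5.62
π = 5.62 / 1.8 = 3.12

3.12%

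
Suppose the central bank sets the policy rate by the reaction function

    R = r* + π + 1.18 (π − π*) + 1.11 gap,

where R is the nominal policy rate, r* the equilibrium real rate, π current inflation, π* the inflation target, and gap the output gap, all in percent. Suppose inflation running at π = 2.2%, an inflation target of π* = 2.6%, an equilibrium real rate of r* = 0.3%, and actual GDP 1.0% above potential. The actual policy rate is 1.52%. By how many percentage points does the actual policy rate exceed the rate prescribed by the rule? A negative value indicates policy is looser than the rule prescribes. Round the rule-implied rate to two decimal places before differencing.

Output 1.0% above potential → gap = 1.0.
R = 0.3 + 2.2 + 1.18 × (2.2 − 2.6) + 1.11 × 1.0
   = 0.3 + 2.2 − 0.472 + 1.11 = 3.14
Deviation = 1.52 − 3.14 = -1.62 pp.

-1.62 pp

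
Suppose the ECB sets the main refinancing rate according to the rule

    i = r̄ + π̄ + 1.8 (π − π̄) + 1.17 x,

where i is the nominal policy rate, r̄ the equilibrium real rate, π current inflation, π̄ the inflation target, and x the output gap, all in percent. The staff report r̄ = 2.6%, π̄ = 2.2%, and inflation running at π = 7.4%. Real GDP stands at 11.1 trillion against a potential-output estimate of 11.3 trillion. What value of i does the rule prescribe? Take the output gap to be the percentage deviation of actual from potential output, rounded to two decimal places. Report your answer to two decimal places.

12.09%

Output gap = 100 × (11.1 − 11.3) / 11.3 = -1.77%.
i = 2.60 + 2.20 + 1.8 × (7.40 − 2.20) + 1.17 × (-1.77)
   = 2.60 + 2.2 + 9.36 − 2.0709 = 12.09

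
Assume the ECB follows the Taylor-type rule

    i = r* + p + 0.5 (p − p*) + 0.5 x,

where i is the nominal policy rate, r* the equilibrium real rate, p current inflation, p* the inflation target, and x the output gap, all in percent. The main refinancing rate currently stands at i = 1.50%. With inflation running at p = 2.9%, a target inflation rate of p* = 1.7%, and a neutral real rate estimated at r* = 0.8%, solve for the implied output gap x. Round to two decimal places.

0.5 x = 1.50 − 0.8 − 2.9 − 0.5 × (2.9 − 1.7) = -2.8
x = -2.8 / 0.5 = -5.60

-5.60%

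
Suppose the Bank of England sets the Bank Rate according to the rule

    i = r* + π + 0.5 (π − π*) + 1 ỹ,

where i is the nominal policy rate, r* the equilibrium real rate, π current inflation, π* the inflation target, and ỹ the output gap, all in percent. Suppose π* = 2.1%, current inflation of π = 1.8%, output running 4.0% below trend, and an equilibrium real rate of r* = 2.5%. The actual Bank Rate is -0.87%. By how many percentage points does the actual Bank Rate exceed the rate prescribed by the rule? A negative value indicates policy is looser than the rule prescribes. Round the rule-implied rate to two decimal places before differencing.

Output 4.0% below potential → ỹ = -4.0.
i = 2.5 + 1.8 + 0.5 × (1.8 − 2.1) + 1 × (-4.0)
   = 2.5 + 1.8 − 0.15 − 4 = 0.15
Deviation = -0.87 − 0.15 = -1.02 pp.

-1.02 pp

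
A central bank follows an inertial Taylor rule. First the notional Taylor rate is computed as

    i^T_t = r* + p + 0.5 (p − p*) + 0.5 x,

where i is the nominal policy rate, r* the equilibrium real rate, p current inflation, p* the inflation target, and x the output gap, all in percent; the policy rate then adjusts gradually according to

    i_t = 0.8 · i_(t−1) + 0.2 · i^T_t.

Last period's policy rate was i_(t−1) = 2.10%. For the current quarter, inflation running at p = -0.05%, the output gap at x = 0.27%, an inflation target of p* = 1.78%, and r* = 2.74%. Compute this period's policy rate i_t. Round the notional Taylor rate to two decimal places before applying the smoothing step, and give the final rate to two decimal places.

2.06%

i^T_t = 2.74 + (-0.05) + 0.5 × (-0.05 − 1.78) + 0.5 × 0.27
   = 2.74 − 0.05 − 0.915 + 0.135 = 1.91
i_t = 0.8 × 2.10 + 0.2 × 1.91 = 1.68 + 0.382 = 2.06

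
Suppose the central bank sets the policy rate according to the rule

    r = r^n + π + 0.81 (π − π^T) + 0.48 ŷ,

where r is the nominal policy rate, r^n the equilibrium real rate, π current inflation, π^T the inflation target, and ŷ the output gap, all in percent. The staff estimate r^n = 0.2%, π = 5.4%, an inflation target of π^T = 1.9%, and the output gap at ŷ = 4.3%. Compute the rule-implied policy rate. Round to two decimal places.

10.50%

r = 0.2 + 5.4 + 0.81 × (5.4 − 1.9) + 0.48 × 4.3
   = 0.2 + 5.4 + 2.835 + 2.064 = 10.50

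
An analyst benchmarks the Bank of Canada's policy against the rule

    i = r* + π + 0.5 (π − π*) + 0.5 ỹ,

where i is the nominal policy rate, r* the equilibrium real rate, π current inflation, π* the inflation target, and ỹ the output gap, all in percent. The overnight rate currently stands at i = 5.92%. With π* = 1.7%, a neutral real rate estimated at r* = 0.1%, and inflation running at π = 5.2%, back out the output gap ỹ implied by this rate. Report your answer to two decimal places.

0.5 ỹ = 5.92 − 0.1 − 5.2 − 0.5 × (5.2 − 1.7) = -1.13
ỹ = -1.13 / 0.5 = -2.26

-2.26%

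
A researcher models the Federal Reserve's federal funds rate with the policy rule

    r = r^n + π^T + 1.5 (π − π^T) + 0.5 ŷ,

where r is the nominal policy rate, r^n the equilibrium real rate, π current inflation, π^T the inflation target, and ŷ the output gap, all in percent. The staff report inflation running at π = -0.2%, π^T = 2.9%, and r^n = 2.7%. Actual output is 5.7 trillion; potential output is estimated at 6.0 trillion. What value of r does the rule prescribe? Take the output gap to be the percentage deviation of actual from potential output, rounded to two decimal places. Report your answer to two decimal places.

Output gap = 100 × (5.7 − 6.0) / 6.0 = -5.00%.
r = 2.70 + 2.90 + 1.5 × (-0.20 − 2.90) + 0.5 × (-5.00)
   = 2.70 + 2.9 − 4.65 − 2.5 = -1.55

-1.55%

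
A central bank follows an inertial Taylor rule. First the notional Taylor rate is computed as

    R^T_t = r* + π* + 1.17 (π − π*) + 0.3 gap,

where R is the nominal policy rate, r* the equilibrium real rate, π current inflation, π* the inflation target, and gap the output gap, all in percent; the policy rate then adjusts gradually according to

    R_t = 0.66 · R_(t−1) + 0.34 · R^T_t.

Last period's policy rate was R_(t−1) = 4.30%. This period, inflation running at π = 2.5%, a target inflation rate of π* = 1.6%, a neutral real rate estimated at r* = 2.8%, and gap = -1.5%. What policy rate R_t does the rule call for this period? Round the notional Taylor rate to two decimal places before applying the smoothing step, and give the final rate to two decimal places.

R^T_t = 2.8 + 1.6 + 1.17 × (2.5 − 1.6) + 0.3 × (-1.5)
   = 2.8 + 1.6 + 1.053 − 0.45 = 5.00
R_t = 0.66 × 4.30 + 0.34 × 5.00 = 2.838 + 1.7 = 4.54

4.54%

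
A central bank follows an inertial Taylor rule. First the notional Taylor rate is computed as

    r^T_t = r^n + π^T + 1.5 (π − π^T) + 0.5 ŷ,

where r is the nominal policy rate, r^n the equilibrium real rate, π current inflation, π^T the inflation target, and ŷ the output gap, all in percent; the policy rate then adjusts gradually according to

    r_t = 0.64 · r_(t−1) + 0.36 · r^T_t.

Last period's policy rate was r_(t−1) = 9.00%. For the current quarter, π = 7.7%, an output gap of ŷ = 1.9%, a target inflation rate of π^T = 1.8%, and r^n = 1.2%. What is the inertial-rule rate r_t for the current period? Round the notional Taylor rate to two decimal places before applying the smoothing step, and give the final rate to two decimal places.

10.37%

r^T_t = 1.2 + 1.8 + 1.5 × (7.7 − 1.8) + 0.5 × 1.9
   = 1.2 + 1.8 + 8.85 + 0.95 = 12.80
r_t = 0.64 × 9.00 + 0.36 × 12.80 = 5.76 + 4.608 = 10.37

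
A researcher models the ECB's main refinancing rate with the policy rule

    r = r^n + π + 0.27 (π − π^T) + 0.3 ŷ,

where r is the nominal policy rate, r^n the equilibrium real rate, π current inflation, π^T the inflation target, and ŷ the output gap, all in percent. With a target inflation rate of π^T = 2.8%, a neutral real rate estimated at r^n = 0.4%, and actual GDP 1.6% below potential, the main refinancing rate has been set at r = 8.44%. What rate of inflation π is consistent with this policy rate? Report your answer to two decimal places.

Output 1.6% below potential → ŷ = -1.6.
Collecting π: r = r^n + (1 + 0.27) π − 0.27 π^T + 0.3 ŷ
1.27 π = 8.44 − 0.4 + 0.27 × 2.8 − 0.3 × (-1.6) = 9.276
π = 9.276 / 1.27 = 7.30

7.30%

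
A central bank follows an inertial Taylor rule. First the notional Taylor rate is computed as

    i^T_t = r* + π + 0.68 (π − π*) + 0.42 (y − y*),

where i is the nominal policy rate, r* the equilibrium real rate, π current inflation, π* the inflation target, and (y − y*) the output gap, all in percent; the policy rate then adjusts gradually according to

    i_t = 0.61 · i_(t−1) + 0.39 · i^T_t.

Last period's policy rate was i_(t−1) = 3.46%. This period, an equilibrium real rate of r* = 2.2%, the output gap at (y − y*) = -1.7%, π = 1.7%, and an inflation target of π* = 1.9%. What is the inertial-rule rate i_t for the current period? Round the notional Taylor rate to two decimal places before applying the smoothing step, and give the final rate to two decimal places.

3.30%

i^T_t = 2.2 + 1.7 + 0.68 × (1.7 − 1.9) + 0.42 × (-1.7)
   = 2.2 + 1.7 − 0.136 − 0.714 = 3.05
i_t = 0.61 × 3.46 + 0.39 × 3.05 = 2.1106 + 1.1895 = 3.30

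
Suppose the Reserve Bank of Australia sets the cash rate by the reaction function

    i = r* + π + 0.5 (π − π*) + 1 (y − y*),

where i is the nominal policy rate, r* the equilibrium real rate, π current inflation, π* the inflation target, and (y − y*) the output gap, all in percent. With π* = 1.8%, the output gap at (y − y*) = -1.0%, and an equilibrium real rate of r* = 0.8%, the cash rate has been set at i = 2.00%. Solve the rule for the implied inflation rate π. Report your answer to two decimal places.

Collecting π: i = r* + (1 + 0.5) π − 0.5 π* + 1 (y − y*)
1.5 π = 2.00 − 0.8 + 0.5 × 1.8 − 1 × (-1.0) = 3.1
π = 3.1 / 1.5 = 2.07

2.07%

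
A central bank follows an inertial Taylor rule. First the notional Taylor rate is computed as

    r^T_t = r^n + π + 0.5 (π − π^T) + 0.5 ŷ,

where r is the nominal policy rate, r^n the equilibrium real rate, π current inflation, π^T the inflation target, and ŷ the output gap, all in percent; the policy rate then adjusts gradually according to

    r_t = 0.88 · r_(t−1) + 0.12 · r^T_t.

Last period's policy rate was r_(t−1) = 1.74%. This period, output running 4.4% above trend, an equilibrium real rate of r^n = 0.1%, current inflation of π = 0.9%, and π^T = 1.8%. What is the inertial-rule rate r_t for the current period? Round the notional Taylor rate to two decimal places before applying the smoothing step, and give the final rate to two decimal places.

1.86%

Output 4.4% above potential → ŷ = 4.4.
r^T_t = 0.1 + 0.9 + 0.5 × (0.9 − 1.8) + 0.5 × 4.4
   = 0.1 + 0.9 − 0.45 + 2.2 = 2.75
r_t = 0.88 × 1.74 + 0.12 × 2.75 = 1.5312 + 0.33 = 1.86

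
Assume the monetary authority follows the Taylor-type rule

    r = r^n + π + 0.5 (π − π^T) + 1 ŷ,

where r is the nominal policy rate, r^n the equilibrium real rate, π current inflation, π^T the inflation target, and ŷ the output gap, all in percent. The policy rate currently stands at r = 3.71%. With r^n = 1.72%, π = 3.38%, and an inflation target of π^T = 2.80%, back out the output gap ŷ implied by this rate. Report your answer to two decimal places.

1 ŷ = 3.71 − 1.72 − 3.38 − 0.5 × (3.38 − 2.80) = -1.68
ŷ = -1.68 / 1 = -1.68

-1.68%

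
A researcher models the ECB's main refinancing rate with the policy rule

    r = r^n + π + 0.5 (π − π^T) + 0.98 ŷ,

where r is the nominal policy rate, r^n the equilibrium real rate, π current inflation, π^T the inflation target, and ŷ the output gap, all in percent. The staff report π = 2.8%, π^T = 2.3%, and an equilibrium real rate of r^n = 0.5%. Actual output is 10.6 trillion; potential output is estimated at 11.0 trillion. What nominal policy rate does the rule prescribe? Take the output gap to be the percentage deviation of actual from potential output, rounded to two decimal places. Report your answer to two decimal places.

Output gap = 100 × (10.6 − 11.0) / 11.0 = -3.64%.
r = 0.50 + 2.80 + 0.5 × (2.80 − 2.30) + 0.98 × (-3.64)
   = 0.50 + 2.8 + 0.25 − 3.5672 = -0.02

-0.02%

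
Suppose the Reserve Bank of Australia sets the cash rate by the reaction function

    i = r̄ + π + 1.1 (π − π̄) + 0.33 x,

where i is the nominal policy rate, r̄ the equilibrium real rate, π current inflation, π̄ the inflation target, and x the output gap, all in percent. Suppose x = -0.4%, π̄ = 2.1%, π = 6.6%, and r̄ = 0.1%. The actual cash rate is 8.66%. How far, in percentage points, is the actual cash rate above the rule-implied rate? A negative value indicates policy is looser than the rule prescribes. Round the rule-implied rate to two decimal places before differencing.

i = 0.1 + 6.6 + 1.1 × (6.6 − 2.1) + 0.33 × (-0.4)
   = 0.1 + 6.6 + 4.95 − 0.132 = 11.52
Deviation = 8.66 − 11.52 = -2.86 pp.

-2.86 pp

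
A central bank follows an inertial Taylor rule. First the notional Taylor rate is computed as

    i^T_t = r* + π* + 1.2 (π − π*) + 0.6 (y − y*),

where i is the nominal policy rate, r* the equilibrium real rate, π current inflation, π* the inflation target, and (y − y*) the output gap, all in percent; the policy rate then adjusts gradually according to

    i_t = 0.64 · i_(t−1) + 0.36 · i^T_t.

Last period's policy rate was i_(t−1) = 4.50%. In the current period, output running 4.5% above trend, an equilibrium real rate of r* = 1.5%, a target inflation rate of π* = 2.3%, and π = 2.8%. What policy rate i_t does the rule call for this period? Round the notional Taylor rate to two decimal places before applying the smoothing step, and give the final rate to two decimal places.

5.44%

Output 4.5% above potential → (y − y*) = 4.5.
i^T_t = 1.5 + 2.3 + 1.2 × (2.8 − 2.3) + 0.6 × 4.5
   = 1.5 + 2.3 + 0.6 + 2.7 = 7.10
i_t = 0.64 × 4.50 + 0.36 × 7.10 = 2.88 + 2.556 = 5.44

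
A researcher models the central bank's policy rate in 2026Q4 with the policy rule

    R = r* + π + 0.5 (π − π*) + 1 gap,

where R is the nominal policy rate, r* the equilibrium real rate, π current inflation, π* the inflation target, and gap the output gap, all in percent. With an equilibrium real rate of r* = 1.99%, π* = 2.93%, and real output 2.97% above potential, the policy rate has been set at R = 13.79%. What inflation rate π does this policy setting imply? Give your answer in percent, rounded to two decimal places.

Output 2.97% above potential → gap = 2.97.
Collecting π: R = r* + (1 + 0.5) π − 0.5 π* + 1 gap
1.5 π = 13.79 − 1.99 + 0.5 × 2.93 − 1 × 2.97 = 10.295
π = 10.295 / 1.5 = 6.86

6.86%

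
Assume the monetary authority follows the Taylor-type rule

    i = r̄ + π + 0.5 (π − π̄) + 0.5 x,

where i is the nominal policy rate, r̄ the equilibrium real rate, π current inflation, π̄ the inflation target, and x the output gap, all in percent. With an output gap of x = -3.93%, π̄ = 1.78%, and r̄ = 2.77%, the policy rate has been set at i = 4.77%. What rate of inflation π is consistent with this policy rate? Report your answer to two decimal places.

3.24%

Collecting π: i = r̄ + (1 + 0.5) π − 0.5 π̄ + 0.5 x
1.5 π = 4.77 − 2.77 + 0.5 × 1.78 − 0.5 × (-3.93) = 4.855
π = 4.855 / 1.5 = 3.24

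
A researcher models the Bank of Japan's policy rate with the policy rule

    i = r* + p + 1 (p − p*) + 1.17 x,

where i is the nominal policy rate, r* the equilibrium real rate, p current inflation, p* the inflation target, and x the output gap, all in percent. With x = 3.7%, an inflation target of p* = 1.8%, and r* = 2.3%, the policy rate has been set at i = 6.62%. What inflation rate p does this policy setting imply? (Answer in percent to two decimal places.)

0.90%

Collecting p: i = r* + (1 + 1) p − 1 p* + 1.17 x
2 p = 6.62 − 2.3 + 1 × 1.8 − 1.17 × 3.7 = 1.791
p = 1.791 / 2 = 0.90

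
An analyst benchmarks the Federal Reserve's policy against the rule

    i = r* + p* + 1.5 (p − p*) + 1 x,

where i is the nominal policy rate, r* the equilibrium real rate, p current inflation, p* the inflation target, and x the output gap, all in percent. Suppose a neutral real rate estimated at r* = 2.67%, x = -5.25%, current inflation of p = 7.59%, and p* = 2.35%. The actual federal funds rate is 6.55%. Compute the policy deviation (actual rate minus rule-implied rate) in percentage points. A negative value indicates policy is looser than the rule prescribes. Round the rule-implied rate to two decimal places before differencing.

-1.08 pp

i = 2.67 + 2.35 + 1.5 × (7.59 − 2.35) + 1 × (-5.25)
   = 2.67 + 2.35 + 7.86 − 5.25 = 7.63
Deviation = 6.55 − 7.63 = -1.08 pp.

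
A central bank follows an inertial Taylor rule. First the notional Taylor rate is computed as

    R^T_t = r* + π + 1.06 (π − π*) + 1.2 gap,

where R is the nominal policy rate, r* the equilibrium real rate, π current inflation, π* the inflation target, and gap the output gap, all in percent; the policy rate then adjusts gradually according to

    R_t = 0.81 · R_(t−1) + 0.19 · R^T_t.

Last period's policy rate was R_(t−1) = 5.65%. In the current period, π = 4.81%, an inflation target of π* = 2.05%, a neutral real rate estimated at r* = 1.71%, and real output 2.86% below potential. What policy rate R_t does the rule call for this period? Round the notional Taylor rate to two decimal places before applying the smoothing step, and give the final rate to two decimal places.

5.72%

Output 2.86% below potential → gap = -2.86.
R^T_t = 1.71 + 4.81 + 1.06 × (4.81 − 2.05) + 1.2 × (-2.86)
   = 1.71 + 4.81 + 2.9256 − 3.432 = 6.01
R_t = 0.81 × 5.65 + 0.19 × 6.01 = 4.5765 + 1.1419 = 5.72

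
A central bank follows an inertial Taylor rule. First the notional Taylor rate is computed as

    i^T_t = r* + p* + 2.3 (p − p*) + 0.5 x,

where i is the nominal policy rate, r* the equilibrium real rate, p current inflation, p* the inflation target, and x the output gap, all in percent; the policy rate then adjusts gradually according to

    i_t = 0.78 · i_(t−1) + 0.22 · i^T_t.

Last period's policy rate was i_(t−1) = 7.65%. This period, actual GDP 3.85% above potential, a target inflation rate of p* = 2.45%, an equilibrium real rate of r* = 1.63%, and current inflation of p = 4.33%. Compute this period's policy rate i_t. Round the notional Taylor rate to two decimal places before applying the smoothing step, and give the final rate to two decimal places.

Output 3.85% above potential → x = 3.85.
i^T_t = 1.63 + 2.45 + 2.3 × (4.33 − 2.45) + 0.5 × 3.85
   = 1.63 + 2.45 + 4.324 + 1.925 = 10.33
i_t = 0.78 × 7.65 + 0.22 × 10.33 = 5.967 + 2.2726 = 8.24

8.24%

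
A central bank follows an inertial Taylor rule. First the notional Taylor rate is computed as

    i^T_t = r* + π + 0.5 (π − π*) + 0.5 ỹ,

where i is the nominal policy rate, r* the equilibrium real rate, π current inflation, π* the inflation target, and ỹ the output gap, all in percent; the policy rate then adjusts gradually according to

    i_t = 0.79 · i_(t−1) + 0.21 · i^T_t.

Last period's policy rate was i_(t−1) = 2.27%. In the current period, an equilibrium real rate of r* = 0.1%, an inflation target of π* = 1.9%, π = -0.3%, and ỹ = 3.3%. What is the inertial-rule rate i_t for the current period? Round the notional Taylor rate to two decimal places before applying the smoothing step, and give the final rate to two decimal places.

i^T_t = 0.1 + (-0.3) + 0.5 × (-0.3 − 1.9) + 0.5 × 3.3
   = 0.1 − 0.3 − 1.1 + 1.65 = 0.35
i_t = 0.79 × 2.27 + 0.21 × 0.35 = 1.7933 + 0.0735 = 1.87

1.87%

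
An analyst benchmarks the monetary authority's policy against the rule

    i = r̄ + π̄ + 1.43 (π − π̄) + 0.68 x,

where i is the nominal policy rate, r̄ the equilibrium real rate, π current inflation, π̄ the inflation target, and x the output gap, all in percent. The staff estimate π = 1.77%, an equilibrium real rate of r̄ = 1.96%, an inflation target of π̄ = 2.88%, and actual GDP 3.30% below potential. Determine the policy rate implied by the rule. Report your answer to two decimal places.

1.01%

Output 3.30% below potential → x = -3.30.
i = 1.96 + 2.88 + 1.43 × (1.77 − 2.88) + 0.68 × (-3.30)
   = 1.96 + 2.88 − 1.5873 − 2.244 = 1.01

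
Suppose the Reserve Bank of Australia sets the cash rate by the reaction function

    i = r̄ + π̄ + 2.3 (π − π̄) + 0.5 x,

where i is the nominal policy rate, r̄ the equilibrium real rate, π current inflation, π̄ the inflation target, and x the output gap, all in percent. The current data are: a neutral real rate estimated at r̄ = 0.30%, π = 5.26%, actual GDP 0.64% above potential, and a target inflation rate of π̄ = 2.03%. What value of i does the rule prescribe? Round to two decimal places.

10.08%

Output 0.64% above potential → x = 0.64.
i = 0.30 + 2.03 + 2.3 × (5.26 − 2.03) + 0.5 × 0.64
   = 0.30 + 2.03 + 7.429 + 0.32 = 10.08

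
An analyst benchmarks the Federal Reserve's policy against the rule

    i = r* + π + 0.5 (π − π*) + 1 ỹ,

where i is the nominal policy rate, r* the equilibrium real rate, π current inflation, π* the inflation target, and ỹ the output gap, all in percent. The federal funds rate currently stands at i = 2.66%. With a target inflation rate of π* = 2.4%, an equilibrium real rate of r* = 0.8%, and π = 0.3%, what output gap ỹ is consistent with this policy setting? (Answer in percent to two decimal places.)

1 ỹ = 2.66 − 0.8 − 0.3 − 0.5 × (0.3 − 2.4) = 2.61
ỹ = 2.61 / 1 = 2.61

2.61%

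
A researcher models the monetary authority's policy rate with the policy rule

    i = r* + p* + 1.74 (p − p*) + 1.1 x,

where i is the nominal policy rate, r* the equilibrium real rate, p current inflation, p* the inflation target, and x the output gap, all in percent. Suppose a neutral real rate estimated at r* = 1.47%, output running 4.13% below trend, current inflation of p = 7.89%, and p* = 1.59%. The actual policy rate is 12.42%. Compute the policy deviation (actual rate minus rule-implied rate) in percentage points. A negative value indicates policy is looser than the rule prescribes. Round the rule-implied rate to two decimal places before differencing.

Output 4.13% below potential → x = -4.13.
i = 1.47 + 1.59 + 1.74 × (7.89 − 1.59) + 1.1 × (-4.13)
   = 1.47 + 1.59 + 10.962 − 4.543 = 9.48
Deviation = 12.42 − 9.48 = 2.94 pp.

2.94 pp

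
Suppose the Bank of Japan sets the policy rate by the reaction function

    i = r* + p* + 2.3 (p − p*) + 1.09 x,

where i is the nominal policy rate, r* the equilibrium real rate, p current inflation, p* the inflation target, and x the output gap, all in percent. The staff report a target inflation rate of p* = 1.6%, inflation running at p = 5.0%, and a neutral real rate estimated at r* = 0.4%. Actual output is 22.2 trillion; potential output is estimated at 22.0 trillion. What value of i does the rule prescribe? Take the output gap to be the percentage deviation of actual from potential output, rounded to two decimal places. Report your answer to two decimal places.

Output gap = 100 × (22.2 − 22.0) / 22.0 = 0.91%.
i = 0.40 + 1.60 + 2.3 × (5.00 − 1.60) + 1.09 × 0.91
   = 0.40 + 1.6 + 7.82 + 0.9919 = 10.81

10.81%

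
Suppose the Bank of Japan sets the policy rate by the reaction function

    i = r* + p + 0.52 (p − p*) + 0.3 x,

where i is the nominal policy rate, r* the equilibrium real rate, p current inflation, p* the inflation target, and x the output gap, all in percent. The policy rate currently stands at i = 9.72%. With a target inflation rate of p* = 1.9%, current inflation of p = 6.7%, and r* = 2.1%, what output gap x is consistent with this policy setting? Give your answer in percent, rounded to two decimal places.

-5.25%

0.3 x = 9.72 − 2.1 − 6.7 − 0.52 × (6.7 − 1.9) = -1.576
x = -1.576 / 0.3 = -5.25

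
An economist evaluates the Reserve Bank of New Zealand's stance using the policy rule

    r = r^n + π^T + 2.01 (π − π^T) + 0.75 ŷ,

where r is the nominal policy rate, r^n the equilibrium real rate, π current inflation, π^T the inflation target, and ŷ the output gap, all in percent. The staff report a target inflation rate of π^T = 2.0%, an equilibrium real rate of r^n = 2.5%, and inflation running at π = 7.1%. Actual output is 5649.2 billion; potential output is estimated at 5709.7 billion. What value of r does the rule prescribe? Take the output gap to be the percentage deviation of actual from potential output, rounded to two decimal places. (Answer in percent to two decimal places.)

13.96%

Output gap = 100 × (5649.2 − 5709.7) / 5709.7 = -1.06%.
r = 2.50 + 2.00 + 2.01 × (7.10 − 2.00) + 0.75 × (-1.06)
   = 2.50 + 2 + 10.251 − 0.795 = 13.96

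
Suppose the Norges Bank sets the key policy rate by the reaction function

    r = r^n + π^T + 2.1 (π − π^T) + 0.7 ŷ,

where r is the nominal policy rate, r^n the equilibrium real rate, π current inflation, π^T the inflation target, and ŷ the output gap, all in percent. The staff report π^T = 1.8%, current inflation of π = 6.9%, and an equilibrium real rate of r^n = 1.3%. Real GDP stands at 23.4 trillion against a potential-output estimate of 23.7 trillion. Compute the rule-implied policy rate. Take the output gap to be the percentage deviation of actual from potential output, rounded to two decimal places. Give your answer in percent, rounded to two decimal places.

Output gap = 100 × (23.4 − 23.7) / 23.7 = -1.27%.
r = 1.30 + 1.80 + 2.1 × (6.90 − 1.80) + 0.7 × (-1.27)
   = 1.30 + 1.8 + 10.71 − 0.889 = 12.92

12.92%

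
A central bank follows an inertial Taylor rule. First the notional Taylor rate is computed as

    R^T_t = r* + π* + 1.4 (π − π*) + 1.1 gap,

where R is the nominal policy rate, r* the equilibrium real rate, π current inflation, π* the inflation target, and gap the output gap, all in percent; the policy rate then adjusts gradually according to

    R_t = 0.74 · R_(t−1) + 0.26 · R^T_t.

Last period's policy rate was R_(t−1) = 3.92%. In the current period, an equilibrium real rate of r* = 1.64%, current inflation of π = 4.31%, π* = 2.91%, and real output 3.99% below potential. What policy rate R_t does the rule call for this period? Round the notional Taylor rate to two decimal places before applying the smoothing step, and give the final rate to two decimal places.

3.45%

Output 3.99% below potential → gap = -3.99.
R^T_t = 1.64 + 2.91 + 1.4 × (4.31 − 2.91) + 1.1 × (-3.99)
   = 1.64 + 2.91 + 1.96 − 4.389 = 2.12
R_t = 0.74 × 3.92 + 0.26 × 2.12 = 2.9008 + 0.5512 = 3.45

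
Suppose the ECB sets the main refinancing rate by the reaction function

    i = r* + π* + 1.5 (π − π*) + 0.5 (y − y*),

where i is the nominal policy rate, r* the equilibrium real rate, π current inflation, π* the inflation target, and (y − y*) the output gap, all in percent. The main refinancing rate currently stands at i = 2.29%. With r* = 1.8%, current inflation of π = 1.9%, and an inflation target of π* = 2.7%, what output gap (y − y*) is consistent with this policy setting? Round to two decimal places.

-2.02%

0.5 (y − y*) = 2.29 − 1.8 − 2.7 − 1.5 × (1.9 − 2.7) = -1.01
(y − y*) = -1.01 / 0.5 = -2.02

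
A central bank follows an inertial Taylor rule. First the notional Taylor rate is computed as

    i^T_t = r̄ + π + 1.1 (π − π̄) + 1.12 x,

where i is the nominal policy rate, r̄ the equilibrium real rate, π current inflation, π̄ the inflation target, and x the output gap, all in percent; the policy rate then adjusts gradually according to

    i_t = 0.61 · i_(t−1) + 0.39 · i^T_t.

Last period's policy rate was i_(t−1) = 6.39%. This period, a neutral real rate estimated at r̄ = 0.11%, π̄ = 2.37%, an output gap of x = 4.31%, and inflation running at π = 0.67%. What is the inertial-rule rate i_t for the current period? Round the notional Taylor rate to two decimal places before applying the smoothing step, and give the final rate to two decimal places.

5.36%

i^T_t = 0.11 + 0.67 + 1.1 × (0.67 − 2.37) + 1.12 × 4.31
   = 0.11 + 0.67 − 1.87 + 4.8272 = 3.74
i_t = 0.61 × 6.39 + 0.39 × 3.74 = 3.8979 + 1.4586 = 5.36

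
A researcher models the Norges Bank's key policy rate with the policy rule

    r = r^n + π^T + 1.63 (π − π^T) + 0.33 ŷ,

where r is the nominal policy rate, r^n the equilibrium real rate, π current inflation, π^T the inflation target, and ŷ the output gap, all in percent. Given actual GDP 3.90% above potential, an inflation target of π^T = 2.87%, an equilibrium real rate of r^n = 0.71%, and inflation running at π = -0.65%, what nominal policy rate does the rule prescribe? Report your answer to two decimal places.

Output 3.90% above potential → ŷ = 3.90.
r = 0.71 + 2.87 + 1.63 × (-0.65 − 2.87) + 0.33 × 3.90
   = 0.71 + 2.87 − 5.7376 + 1.287 = -0.87

-0.87%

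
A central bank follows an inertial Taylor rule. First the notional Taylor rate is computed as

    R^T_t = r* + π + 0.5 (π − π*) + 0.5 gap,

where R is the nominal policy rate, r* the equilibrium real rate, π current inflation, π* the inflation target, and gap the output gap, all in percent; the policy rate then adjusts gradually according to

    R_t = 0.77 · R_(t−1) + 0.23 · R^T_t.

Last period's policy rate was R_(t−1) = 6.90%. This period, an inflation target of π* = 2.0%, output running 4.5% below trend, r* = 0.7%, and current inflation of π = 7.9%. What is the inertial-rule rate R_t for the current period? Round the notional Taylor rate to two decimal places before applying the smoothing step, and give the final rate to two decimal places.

7.45%

Output 4.5% below potential → gap = -4.5.
R^T_t = 0.7 + 7.9 + 0.5 × (7.9 − 2.0) + 0.5 × (-4.5)
   = 0.7 + 7.9 + 2.95 − 2.25 = 9.30
R_t = 0.77 × 6.90 + 0.23 × 9.30 = 5.313 + 2.139 = 7.45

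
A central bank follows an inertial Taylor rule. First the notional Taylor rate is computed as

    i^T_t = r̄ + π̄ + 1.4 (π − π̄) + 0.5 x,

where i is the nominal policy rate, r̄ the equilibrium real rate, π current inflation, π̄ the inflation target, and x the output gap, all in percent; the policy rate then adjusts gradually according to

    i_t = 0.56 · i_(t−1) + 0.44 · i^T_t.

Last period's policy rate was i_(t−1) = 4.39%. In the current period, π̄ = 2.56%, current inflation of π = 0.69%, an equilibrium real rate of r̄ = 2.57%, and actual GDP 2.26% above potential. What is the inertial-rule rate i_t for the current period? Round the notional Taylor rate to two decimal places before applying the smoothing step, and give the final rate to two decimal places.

Output 2.26% above potential → x = 2.26.
i^T_t = 2.57 + 2.56 + 1.4 × (0.69 − 2.56) + 0.5 × 2.26
   = 2.57 + 2.56 − 2.618 + 1.13 = 3.64
i_t = 0.56 × 4.39 + 0.44 × 3.64 = 2.4584 + 1.6016 = 4.06

4.06%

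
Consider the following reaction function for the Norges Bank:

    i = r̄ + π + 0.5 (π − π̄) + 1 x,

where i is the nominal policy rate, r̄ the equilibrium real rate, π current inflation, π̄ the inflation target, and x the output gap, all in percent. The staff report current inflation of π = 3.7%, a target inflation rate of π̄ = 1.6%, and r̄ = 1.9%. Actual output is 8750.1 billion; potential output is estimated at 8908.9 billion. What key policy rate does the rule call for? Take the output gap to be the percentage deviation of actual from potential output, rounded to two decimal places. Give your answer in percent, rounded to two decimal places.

4.87%

Output gap = 100 × (8750.1 − 8908.9) / 8908.9 = -1.78%.
i = 1.90 + 3.70 + 0.5 × (3.70 − 1.60) + 1 × (-1.78)
   = 1.90 + 3.7 + 1.05 − 1.78 = 4.87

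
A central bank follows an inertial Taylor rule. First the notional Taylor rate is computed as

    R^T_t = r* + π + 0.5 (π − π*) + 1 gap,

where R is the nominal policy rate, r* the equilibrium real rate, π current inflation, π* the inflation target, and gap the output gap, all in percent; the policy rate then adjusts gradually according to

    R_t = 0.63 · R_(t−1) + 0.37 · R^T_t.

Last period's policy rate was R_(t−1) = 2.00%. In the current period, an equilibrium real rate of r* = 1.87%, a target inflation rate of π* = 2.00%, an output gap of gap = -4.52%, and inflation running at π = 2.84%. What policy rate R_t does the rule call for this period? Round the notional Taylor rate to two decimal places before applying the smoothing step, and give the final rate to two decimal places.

1.49%

R^T_t = 1.87 + 2.84 + 0.5 × (2.84 − 2.00) + 1 × (-4.52)
   = 1.87 + 2.84 + 0.42 − 4.52 = 0.61
R_t = 0.63 × 2.00 + 0.37 × 0.61 = 1.26 + 0.2257 = 1.49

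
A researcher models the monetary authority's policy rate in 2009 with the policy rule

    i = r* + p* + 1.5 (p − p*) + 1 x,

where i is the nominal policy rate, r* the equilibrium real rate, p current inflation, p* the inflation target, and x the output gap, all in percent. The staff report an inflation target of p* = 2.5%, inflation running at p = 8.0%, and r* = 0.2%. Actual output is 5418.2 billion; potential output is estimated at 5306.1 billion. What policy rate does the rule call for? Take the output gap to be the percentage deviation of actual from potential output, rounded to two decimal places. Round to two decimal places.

13.06%

Output gap = 100 × (5418.2 − 5306.1) / 5306.1 = 2.11%.
i = 0.20 + 2.50 + 1.5 × (8.00 − 2.50) + 1 × 2.11
   = 0.20 + 2.5 + 8.25 + 2.11 = 13.06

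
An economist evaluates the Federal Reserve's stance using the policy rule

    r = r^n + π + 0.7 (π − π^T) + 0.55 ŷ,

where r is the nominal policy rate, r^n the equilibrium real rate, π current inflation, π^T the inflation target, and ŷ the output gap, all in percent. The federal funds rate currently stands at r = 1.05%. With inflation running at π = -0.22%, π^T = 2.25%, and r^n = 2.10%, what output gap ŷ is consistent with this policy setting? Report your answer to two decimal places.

0.55 ŷ = 1.05 − 2.10 − (-0.22) − 0.7 × ((-0.22) − 2.25) = 0.899
ŷ = 0.899 / 0.55 = 1.63

1.63%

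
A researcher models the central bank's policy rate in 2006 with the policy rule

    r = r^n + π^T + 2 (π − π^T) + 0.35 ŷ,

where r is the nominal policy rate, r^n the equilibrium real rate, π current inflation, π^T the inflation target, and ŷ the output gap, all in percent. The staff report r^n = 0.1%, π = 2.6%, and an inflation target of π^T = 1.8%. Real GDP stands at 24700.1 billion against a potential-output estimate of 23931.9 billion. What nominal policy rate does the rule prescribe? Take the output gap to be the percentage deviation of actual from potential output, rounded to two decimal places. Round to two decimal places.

4.62%

Output gap = 100 × (24700.1 − 23931.9) / 23931.9 = 3.21%.
r = 0.10 + 1.80 + 2 × (2.60 − 1.80) + 0.35 × 3.21
   = 0.10 + 1.8 + 1.6 + 1.1235 = 4.62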